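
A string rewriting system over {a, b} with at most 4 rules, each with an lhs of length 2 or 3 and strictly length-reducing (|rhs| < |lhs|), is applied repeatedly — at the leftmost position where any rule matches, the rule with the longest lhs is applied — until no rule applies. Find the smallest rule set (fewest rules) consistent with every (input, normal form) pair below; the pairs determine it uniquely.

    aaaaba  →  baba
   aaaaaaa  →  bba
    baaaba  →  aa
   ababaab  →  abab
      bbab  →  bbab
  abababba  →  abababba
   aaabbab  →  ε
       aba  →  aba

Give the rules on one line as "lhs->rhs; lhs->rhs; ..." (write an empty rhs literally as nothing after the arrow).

  | aaaaba => baba
  | aaaaaaa => baaaa => bba
  | baaaba => bbba => aa
  | ababaab => abab

aaa->b; aab->; bbb->a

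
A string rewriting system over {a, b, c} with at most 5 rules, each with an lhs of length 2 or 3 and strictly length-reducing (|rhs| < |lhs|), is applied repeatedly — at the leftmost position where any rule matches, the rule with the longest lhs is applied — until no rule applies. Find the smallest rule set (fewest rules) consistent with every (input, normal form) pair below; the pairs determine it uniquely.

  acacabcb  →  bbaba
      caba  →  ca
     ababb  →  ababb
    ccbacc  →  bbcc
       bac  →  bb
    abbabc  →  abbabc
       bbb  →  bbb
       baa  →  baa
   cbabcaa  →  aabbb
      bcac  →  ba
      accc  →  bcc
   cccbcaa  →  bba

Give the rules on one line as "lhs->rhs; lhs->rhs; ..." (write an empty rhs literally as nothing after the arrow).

ac->b; caa->bb; cab->c; cb->a

  | acacabcb => bacabcb => bbabcb => bbaba
  | caba => ca
  | ababb
  | ccbacc => caacc => bbcc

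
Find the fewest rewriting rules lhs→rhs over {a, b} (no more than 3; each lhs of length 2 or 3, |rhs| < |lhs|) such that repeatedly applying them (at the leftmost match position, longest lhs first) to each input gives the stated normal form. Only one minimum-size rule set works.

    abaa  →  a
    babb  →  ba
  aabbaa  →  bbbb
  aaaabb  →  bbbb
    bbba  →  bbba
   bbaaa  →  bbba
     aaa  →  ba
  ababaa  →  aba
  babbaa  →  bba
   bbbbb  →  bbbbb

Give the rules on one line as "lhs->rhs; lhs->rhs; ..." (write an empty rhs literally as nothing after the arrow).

aa->b; abb->a

  | abaa => abb => a
  | babb => ba
  | aabbaa => bbbaa => bbbb
  | aaaabb => baabb => bbbb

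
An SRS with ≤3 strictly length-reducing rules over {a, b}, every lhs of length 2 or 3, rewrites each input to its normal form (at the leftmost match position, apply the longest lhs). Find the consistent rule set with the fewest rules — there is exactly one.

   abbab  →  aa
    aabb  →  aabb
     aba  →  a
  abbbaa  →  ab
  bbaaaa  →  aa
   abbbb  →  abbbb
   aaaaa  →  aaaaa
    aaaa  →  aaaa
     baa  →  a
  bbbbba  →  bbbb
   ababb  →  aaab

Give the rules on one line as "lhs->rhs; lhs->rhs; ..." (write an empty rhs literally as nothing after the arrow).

ba->; bab->aa

  | abbab => abaa => aa
  | aabb
  | aba => a
  | abbbaa => abba => ab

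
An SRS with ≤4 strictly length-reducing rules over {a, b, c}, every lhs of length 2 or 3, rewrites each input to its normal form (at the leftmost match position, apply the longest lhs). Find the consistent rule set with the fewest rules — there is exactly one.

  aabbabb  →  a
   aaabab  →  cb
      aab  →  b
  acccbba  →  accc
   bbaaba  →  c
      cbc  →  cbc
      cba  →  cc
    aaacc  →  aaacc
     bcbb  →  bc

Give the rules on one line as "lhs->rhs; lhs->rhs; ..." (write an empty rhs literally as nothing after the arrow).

ab->b; ba->c; bb->a; ca->c

  | aabbabb => abbabb => bbabb => aabb => abb => bb => a
  | aaabab => aabab => abab => bab => cb
  | aab => ab => b
  | acccbba => acccaa => accca => accc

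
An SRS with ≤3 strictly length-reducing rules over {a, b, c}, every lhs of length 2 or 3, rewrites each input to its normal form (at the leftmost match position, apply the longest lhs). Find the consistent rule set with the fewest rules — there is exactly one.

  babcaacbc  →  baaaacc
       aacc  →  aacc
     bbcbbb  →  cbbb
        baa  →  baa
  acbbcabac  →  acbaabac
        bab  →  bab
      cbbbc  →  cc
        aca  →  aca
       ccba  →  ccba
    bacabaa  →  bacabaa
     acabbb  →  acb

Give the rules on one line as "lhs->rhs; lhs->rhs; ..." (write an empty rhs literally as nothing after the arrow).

  | babcaacbc => baaaacbc => baaaacc
  | aacc
  | bbcbbb => bcbbb => cbbb
  | baa

abb->; bc->c; bca->aa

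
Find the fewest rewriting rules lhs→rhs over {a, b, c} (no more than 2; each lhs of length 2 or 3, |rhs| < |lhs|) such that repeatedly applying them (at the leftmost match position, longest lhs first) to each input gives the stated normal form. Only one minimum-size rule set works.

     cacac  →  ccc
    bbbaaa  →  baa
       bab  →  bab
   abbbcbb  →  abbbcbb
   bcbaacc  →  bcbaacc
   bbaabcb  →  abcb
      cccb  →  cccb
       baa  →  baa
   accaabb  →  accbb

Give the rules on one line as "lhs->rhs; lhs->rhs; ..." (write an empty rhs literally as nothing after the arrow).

bba->; ca->c

  | cacac => ccac => ccc
  | bbbaaa => baa
  | bab
  | abbbcbb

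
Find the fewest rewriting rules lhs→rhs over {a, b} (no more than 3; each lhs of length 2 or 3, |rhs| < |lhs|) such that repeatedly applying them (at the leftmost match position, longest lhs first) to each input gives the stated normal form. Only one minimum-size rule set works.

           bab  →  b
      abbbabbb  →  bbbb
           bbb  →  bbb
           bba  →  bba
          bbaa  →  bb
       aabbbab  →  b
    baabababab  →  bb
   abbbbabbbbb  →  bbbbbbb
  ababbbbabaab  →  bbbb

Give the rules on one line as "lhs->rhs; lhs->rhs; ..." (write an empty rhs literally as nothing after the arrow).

  | bab => b
  | abbbabbb => bbabbb => bbbb
  | bbb
  | bba

ab->; baa->b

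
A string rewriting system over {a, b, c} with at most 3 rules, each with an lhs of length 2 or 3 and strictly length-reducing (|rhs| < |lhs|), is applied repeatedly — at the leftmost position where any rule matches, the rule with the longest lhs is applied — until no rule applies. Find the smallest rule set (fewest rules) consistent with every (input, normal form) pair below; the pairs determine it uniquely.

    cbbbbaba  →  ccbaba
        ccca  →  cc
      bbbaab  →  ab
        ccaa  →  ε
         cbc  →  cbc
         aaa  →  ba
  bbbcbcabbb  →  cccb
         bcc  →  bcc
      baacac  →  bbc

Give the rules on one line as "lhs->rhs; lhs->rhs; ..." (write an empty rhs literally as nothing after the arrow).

aa->b; bbb->c; ca->

  | cbbbbaba => ccbaba
  | ccca => cc
  | bbbaab => caab => ab
  | ccaa => ca => ε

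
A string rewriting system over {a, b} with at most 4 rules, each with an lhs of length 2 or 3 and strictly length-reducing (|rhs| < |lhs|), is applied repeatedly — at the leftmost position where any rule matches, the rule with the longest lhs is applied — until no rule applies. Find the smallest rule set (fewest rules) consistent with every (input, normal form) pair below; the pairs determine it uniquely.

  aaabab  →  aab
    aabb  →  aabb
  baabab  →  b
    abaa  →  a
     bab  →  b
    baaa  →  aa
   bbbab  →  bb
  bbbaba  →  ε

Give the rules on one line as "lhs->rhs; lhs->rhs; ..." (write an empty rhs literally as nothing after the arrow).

aba->; ba->; bba->

  | aaabab => aab
  | aabb
  | baabab => abab => b
  | abaa => a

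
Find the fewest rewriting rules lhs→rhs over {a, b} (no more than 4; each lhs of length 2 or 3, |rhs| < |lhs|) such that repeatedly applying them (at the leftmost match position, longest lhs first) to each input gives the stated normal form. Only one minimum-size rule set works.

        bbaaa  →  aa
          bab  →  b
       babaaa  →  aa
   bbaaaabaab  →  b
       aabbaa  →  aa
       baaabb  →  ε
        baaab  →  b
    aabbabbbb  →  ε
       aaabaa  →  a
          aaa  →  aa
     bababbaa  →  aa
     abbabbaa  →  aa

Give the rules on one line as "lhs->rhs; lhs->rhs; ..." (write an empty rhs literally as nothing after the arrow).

  | bbaaa => aaa => aa
  | bab => b
  | babaaa => baaa => aa
  | bbaaaabaab => aaaabaab => aaabaab => aabaab => abaab => baab => ab => b

aaa->aa; ab->b; ba->; bb->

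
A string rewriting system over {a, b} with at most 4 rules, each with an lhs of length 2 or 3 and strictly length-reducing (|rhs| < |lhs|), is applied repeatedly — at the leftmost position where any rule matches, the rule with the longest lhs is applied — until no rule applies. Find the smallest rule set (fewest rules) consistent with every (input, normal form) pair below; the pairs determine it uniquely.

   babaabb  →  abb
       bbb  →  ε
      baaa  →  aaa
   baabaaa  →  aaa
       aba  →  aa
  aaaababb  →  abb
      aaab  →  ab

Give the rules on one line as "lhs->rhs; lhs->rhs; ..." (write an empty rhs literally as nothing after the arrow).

aab->b; ba->a; bbb->

  | babaabb => abaabb => aaabb => abb
  | bbb => ε
  | baaa => aaa
  | baabaaa => aabaaa => baaa => aaa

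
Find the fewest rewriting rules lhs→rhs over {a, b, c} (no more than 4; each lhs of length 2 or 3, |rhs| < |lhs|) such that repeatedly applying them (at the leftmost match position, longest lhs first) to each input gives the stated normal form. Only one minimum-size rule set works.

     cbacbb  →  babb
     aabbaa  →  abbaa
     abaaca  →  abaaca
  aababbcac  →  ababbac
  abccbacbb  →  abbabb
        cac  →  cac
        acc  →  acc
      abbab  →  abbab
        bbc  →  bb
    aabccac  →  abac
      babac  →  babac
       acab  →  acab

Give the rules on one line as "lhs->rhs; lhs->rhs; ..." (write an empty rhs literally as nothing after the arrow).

aab->ab; bc->b; cb->b

  | cbacbb => bacbb => babb
  | aabbaa => abbaa
  | abaaca
  | aababbcac => ababbcac => ababbac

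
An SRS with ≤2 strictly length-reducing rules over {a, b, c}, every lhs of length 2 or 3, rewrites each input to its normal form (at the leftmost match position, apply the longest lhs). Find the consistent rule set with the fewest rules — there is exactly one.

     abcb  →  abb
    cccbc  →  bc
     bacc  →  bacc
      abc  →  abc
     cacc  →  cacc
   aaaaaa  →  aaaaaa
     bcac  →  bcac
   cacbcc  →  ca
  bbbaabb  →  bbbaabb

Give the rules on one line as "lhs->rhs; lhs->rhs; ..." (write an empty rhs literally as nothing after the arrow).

bcc->; cb->b

  | abcb => abb
  | cccbc => ccbc => cbc => bc
  | bacc
  | abc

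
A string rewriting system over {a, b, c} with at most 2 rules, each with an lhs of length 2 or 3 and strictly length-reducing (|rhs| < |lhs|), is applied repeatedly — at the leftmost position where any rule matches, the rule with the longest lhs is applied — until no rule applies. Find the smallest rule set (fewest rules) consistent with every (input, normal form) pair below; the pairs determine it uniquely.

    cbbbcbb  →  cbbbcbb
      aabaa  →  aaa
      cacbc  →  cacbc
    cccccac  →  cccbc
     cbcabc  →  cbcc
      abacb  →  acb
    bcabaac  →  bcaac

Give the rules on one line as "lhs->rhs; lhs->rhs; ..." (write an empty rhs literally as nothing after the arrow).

ab->; cca->b

  | cbbbcbb
  | aabaa => aaa
  | cacbc
  | cccccac => cccbc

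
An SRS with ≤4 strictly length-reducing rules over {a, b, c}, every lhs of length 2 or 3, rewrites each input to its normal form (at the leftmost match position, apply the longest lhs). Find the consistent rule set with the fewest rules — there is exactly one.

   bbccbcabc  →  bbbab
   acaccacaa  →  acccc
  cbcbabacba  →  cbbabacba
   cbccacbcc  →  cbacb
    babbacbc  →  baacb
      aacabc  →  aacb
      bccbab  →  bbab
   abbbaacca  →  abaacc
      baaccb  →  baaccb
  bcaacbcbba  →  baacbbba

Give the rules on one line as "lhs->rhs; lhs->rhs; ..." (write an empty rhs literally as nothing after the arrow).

  | bbccbcabc => bbcbcabc => bbbcabc => bbbabc => bbbab
  | acaccacaa => acccacaa => accccaa => acccca => acccc
  | cbcbabacba => cbbabacba
  | cbccacbcc => cbcacbcc => cbacbcc => cbacbc => cbacb

abb->a; bc->b; ca->c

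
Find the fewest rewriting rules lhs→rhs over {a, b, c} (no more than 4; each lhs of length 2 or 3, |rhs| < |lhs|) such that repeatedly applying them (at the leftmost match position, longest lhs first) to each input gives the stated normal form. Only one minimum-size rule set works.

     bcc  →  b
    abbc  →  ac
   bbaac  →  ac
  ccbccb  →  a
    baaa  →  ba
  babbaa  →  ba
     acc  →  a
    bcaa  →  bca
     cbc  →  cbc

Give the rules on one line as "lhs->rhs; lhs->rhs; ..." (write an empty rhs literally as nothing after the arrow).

  | bcc => b
  | abbc => aac => ac
  | bbaac => aaac => aac => ac
  | ccbccb => bccb => bb => a

aa->a; bb->a; cc->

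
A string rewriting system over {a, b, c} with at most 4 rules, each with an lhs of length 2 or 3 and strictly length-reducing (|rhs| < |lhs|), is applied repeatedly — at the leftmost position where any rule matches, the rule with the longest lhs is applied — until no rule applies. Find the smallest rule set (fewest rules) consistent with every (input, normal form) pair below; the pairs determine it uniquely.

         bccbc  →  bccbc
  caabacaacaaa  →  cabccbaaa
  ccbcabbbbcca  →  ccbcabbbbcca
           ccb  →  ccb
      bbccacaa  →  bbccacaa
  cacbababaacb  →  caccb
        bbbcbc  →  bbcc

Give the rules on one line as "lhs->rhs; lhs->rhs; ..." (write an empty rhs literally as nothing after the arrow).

  | bccbc
  | caabacaacaaa => cabccaacaaa => cabccbaaa
  | ccbcabbbbcca
  | ccb

aac->b; aba->bc; bcb->c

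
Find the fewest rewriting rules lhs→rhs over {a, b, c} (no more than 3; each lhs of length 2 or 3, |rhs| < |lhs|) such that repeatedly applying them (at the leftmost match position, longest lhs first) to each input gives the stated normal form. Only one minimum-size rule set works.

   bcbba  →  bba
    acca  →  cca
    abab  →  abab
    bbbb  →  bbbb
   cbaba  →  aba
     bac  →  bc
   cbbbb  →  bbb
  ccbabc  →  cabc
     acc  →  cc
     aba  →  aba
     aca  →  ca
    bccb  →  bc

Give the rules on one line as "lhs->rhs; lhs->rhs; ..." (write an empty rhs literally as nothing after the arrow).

ac->c; cb->

  | bcbba => bba
  | acca => cca
  | abab
  | bbbb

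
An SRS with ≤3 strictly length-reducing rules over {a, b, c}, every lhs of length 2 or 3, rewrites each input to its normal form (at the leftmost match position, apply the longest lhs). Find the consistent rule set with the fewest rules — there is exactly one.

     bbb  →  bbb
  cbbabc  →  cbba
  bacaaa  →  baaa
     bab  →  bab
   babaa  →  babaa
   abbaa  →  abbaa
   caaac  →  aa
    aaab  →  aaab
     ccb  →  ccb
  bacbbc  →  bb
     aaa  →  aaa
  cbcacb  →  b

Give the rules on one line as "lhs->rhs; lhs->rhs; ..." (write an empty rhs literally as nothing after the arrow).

ac->; bc->; ca->a

  | bbb
  | cbbabc => cbba
  | bacaaa => baaa
  | bab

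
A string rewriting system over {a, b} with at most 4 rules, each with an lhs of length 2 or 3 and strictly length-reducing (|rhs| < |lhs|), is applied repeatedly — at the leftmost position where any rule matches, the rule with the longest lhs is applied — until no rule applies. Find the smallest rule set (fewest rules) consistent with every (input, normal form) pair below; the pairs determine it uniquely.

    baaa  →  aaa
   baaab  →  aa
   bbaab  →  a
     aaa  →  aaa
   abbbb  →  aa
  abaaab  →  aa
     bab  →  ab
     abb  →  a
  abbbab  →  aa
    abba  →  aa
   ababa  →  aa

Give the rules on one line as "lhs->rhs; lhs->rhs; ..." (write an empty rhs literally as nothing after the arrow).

  | baaa => aaa
  | baaab => aaab => aba => aa
  | bbaab => aab => ba => a
  | aaa

aab->ba; ba->a; bb->; bbb->aa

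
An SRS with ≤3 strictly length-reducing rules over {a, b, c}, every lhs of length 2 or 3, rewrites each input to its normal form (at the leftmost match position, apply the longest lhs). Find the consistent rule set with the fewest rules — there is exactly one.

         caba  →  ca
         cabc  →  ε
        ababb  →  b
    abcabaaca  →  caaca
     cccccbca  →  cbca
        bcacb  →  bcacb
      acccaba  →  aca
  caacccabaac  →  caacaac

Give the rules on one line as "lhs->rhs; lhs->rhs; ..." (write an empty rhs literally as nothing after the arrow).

ab->; cc->

  | caba => ca
  | cabc => cc => ε
  | ababb => abb => b
  | abcabaaca => cabaaca => caaca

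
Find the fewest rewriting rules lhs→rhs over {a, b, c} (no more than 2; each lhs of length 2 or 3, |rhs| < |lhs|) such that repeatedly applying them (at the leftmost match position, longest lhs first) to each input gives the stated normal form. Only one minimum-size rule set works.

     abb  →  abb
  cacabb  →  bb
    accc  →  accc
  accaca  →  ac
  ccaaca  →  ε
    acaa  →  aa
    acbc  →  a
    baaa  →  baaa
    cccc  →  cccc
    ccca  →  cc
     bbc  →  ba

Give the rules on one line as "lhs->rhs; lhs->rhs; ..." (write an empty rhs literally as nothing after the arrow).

bc->a; ca->

  | abb
  | cacabb => cabb => bb
  | accc
  | accaca => acca => ac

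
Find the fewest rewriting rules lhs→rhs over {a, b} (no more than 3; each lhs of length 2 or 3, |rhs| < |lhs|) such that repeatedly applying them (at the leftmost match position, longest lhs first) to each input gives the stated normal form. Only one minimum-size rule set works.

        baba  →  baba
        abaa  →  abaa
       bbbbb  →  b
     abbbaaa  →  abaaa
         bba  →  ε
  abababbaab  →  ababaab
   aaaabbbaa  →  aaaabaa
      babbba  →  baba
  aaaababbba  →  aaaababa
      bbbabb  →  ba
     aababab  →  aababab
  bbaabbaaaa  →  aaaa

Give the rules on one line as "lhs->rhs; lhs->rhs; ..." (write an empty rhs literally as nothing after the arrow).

bb->; bba->

  | baba
  | abaa
  | bbbbb => bbb => b
  | abbbaaa => abaaa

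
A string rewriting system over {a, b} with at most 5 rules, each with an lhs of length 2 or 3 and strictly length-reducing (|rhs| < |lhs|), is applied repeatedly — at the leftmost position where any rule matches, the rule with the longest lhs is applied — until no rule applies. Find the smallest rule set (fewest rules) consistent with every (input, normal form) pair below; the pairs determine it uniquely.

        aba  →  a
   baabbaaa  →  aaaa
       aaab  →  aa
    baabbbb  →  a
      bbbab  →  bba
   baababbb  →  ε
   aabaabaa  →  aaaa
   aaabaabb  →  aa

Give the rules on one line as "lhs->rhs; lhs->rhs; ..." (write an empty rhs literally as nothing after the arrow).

  | aba => a
  | baabbaaa => babaaa => aaaa
  | aaab => aa
  | baabbbb => babbb => abb => a

aab->a; ab->; abb->a; bab->a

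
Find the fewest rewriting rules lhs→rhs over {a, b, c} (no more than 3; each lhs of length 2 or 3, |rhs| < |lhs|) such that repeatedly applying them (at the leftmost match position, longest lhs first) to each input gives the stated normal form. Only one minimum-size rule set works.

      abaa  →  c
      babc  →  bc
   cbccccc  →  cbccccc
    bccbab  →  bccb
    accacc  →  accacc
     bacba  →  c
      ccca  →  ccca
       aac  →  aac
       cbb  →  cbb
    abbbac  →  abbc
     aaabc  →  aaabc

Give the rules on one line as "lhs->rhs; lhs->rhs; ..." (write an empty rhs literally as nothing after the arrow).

aba->cb; ba->

  | abaa => cba => c
  | babc => bc
  | cbccccc
  | bccbab => bccb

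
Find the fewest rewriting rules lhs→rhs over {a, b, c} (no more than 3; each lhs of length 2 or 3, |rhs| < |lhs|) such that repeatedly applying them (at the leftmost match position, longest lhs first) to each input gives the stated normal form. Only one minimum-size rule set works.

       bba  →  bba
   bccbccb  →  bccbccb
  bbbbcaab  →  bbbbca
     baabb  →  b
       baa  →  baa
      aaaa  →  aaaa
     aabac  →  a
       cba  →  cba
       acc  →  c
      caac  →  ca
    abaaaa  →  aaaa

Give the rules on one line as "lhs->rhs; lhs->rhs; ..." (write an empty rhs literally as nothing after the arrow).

  | bba
  | bccbccb
  | bbbbcaab => bbbbca
  | baabb => bab => b

ab->; ac->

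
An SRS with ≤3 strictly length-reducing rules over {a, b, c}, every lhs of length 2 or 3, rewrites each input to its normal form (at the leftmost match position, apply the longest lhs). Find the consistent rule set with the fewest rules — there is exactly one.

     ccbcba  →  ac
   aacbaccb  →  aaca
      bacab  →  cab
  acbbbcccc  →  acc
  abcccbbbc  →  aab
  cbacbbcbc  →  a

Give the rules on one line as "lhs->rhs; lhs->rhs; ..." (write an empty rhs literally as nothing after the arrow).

ba->; bc->; ccb->a

  | ccbcba => acba => ac
  | aacbaccb => aacccb => aaca
  | bacab => cab
  | acbbbcccc => acbbccc => acbcc => acc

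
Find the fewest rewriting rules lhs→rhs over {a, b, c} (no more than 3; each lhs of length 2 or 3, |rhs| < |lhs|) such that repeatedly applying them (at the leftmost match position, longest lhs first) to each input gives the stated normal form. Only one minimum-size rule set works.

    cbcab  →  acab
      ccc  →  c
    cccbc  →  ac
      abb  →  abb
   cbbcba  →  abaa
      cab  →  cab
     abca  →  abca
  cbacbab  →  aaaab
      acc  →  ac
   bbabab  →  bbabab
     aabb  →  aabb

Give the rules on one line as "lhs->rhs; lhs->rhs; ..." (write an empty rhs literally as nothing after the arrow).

  | cbcab => acab
  | ccc => cc => c
  | cccbc => ccbc => cbc => ac
  | abb

cb->a; cc->c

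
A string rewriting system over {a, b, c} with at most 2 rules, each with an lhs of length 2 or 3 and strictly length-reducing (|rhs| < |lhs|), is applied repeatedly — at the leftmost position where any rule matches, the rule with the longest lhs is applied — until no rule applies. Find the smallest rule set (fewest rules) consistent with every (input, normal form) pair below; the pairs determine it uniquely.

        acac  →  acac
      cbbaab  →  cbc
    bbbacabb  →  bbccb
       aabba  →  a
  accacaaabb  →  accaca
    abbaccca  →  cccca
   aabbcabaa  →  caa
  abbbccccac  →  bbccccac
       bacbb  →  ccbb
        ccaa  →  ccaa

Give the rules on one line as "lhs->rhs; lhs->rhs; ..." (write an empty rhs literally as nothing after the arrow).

ab->; ba->c

  | acac
  | cbbaab => cbcab => cbc
  | bbbacabb => bbccabb => bbccb
  | aabba => aba => a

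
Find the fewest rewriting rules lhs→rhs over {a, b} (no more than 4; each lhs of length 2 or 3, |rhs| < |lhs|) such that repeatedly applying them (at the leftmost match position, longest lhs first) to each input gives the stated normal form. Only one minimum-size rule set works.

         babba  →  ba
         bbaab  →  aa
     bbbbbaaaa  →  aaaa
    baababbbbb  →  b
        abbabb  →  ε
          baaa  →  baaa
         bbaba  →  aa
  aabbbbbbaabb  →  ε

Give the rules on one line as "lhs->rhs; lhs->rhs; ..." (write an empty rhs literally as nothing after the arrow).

  | babba => baba => ba
  | bbaab => aaab => aa
  | bbbbbaaaa => abbbaaaa => abbaaaa => abaaaa => aaaa
  | baababbbbb => baabbbbb => babbbb => babbb => babb => bab => b

aab->a; ab->; abb->ab; bb->a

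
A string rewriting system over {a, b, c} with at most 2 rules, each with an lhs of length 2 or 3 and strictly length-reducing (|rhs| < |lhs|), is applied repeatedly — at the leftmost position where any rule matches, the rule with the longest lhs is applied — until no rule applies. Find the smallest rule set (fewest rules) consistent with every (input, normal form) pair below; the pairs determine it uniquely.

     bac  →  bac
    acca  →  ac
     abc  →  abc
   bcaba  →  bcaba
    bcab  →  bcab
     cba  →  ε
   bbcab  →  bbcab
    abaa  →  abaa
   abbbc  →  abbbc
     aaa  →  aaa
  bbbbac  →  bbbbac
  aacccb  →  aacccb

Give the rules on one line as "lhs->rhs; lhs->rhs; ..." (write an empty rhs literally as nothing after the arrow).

cba->; cca->c

  | bac
  | acca => ac
  | abc
  | bcaba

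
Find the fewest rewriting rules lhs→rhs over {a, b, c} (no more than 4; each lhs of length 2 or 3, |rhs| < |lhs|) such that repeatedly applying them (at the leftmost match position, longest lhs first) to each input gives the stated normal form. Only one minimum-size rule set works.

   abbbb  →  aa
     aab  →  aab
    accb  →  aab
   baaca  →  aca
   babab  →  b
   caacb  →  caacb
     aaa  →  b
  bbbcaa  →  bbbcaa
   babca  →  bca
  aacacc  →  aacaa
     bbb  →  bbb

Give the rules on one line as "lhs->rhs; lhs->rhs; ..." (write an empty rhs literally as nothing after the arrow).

  | abbbb => cabb => cca => aa
  | aab
  | accb => aab
  | baaca => aca

aaa->b; abb->ca; ba->; cc->a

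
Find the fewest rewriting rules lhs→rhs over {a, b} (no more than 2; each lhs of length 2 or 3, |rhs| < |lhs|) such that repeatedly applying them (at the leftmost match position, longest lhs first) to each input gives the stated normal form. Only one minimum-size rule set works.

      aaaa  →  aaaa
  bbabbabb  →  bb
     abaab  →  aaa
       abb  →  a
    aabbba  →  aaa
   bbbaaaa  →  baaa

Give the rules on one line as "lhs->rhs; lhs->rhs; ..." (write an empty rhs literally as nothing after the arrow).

ab->a; bba->

  | aaaa
  | bbabbabb => bbabb => bb
  | abaab => aaab => aaa
  | abb => ab => a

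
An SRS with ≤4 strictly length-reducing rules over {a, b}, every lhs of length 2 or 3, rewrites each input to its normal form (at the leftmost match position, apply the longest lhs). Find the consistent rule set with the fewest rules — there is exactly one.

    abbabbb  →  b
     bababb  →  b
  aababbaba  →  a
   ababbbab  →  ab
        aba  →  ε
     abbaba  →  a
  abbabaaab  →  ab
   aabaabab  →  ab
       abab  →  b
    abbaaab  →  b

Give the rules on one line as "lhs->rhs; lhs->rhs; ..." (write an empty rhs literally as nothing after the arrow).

aa->; ba->a; bb->b

  | abbabbb => ababbb => aabbb => bbb => bb => b
  | bababb => ababb => aabb => bb => b
  | aababbaba => babbaba => abbaba => ababa => aaba => ba => a
  | ababbbab => aabbbab => bbbab => bbab => bab => ab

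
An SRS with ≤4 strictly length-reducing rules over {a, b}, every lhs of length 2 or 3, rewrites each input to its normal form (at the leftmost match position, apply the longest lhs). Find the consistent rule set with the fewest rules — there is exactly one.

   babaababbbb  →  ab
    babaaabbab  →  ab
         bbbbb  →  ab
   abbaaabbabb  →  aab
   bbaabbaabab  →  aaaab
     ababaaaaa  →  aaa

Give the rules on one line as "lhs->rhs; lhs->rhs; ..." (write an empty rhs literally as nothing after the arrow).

  | babaababbbb => baababbbb => abbabbbb => ababbbb => abbbb => abbb => abb => ab
  | babaaabbab => baaabbab => ababbab => abbab => abab => ab
  | bbbbb => abbb => abb => ab
  | abbaaabbabb => abaaabbabb => aababbabb => aabbabb => aababb => aabb => aab

abb->ab; ba->; baa->ab; bb->a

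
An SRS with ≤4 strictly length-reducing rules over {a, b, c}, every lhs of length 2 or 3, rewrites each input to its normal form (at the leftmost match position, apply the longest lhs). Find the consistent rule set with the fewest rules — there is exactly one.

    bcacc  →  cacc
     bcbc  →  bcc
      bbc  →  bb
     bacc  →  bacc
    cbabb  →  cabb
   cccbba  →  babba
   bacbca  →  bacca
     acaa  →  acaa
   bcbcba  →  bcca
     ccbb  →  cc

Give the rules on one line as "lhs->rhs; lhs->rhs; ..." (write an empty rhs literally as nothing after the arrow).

bbc->bb; bca->ca; cb->c; ccc->ba

  | bcacc => cacc
  | bcbc => bcc
  | bbc => bb
  | bacc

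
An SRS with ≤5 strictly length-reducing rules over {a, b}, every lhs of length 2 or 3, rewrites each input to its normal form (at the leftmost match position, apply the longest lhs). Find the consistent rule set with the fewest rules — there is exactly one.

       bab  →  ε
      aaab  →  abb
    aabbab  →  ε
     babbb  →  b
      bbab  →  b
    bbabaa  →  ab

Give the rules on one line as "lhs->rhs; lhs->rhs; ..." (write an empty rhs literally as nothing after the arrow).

aa->; aaa->ab; aab->; bab->aa

  | bab => aa => ε
  | aaab => abb
  | aabbab => bab => aa => ε
  | babbb => aabb => b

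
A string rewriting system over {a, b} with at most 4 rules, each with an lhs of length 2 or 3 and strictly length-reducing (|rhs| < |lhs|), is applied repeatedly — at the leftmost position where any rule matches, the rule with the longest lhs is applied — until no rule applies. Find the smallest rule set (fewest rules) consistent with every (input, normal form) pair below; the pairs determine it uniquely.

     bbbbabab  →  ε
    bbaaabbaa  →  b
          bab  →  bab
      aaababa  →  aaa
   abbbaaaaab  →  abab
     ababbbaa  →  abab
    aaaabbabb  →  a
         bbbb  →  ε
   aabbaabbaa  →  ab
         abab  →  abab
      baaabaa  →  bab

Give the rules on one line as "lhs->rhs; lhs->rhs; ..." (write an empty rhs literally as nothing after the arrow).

aab->a; baa->b; bb->; bba->b

  | bbbbabab => bbabab => bbab => bb => ε
  | bbaaabbaa => baabbaa => bbbaa => baa => b
  | bab
  | aaababa => aaaba => aaa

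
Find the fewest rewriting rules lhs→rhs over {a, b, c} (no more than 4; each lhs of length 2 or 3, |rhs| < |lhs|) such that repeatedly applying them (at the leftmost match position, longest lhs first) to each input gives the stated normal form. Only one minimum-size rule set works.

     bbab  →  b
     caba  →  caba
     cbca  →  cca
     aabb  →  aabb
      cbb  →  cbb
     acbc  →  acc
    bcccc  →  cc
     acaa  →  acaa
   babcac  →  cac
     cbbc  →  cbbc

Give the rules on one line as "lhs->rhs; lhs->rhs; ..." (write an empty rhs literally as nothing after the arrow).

bab->; bcc->; cbc->cc

  | bbab => b
  | caba
  | cbca => cca
  | aabb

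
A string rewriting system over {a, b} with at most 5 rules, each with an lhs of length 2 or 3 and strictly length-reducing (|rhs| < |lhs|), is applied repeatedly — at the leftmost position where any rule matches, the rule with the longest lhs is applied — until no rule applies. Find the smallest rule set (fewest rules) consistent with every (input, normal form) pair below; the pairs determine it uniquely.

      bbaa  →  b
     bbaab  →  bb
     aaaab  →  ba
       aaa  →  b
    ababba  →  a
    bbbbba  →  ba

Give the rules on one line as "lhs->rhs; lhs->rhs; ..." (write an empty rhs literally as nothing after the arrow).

aaa->b; baa->; bab->ba; bbb->b

  | bbaa => b
  | bbaab => bb
  | aaaab => bab => ba
  | aaa => b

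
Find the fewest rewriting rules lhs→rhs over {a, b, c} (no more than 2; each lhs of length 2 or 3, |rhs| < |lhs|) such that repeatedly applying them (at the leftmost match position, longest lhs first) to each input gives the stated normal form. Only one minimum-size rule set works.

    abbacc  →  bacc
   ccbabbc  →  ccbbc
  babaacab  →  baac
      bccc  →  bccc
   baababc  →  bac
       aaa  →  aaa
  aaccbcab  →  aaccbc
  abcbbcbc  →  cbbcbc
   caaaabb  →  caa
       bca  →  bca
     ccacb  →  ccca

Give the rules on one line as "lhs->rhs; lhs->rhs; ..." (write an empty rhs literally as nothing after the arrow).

ab->; acb->ca

  | abbacc => bacc
  | ccbabbc => ccbbc
  | babaacab => baacab => baac
  | bccc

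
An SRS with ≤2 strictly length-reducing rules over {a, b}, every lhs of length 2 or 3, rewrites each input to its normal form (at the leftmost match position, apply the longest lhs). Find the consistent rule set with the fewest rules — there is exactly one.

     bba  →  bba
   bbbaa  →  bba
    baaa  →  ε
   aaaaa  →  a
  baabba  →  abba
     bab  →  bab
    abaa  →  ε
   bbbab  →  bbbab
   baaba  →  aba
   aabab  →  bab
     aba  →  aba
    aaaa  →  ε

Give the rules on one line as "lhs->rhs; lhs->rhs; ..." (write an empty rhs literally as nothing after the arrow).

aa->; baa->a

  | bba
  | bbbaa => bba
  | baaa => aa => ε
  | aaaaa => aaa => a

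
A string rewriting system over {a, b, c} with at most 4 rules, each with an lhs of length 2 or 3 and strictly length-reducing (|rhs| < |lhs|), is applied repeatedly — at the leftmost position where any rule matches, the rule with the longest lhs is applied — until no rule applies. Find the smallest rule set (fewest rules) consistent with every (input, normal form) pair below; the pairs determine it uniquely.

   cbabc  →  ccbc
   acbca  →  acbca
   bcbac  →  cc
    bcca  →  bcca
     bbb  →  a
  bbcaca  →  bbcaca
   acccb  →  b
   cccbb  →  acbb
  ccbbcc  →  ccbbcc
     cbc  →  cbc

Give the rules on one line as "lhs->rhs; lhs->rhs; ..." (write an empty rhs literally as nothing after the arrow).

aac->; ba->c; bbb->a; ccc->ac

  | cbabc => ccbc
  | acbca
  | bcbac => bccc => bac => cc
  | bcca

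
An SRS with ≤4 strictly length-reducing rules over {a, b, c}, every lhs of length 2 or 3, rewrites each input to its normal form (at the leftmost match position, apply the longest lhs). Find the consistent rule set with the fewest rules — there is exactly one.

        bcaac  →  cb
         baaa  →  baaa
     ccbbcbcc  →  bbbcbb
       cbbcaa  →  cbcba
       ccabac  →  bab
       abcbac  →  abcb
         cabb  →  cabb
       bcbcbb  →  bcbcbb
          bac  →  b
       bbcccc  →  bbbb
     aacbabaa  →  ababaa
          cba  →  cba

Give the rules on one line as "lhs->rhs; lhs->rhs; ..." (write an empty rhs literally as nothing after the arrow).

  | bcaac => cbac => cb
  | baaa
  | ccbbcbcc => bbbcbcc => bbbcbb
  | cbbcaa => cbcba

ac->; bca->cb; cc->b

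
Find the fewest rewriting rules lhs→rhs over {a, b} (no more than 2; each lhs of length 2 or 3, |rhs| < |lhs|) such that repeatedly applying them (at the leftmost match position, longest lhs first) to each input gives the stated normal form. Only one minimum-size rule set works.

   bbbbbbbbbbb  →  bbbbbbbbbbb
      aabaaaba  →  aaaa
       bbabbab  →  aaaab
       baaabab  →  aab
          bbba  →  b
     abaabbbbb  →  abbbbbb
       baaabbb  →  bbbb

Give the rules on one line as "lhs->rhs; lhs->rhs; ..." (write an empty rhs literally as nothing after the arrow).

ba->b; bba->aa

  | bbbbbbbbbbb
  | aabaaaba => aabaaba => aababa => aabba => aaaa
  | bbabbab => aabbab => aaaab
  | baaabab => baabab => babab => bbab => aab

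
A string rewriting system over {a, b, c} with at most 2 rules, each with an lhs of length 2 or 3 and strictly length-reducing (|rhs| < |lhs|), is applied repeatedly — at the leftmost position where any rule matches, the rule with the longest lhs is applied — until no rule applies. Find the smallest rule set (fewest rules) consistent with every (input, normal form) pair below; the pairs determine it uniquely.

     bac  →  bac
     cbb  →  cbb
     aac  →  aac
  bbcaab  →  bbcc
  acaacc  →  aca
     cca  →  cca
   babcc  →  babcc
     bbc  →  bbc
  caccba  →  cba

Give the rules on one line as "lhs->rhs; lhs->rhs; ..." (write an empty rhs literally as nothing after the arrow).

  | bac
  | cbb
  | aac
  | bbcaab => bbcc

aab->c; acc->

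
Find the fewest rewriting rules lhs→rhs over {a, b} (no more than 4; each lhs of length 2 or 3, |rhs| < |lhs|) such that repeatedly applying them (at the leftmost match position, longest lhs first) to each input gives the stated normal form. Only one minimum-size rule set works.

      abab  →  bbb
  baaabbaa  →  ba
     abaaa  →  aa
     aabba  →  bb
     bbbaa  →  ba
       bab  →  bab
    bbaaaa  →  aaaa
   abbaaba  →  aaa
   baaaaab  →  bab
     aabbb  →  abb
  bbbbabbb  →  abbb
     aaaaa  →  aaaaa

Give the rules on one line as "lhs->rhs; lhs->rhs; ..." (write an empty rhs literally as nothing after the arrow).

aab->a; aba->bb; baa->ba; bba->a

  | abab => bbb
  | baaabbaa => baabbaa => babbaa => baaa => baa => ba
  | abaaa => bbaa => aa
  | aabba => aba => bb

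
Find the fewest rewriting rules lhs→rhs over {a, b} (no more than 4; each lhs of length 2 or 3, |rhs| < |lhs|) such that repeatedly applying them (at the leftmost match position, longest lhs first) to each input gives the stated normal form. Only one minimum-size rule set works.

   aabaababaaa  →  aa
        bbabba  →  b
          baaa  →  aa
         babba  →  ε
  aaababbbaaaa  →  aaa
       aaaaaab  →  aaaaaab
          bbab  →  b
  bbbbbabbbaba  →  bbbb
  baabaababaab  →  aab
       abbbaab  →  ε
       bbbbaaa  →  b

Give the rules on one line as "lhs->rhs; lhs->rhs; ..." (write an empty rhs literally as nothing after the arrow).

aba->ab; abb->b; ba->; bab->

  | aabaababaaa => aabababaaa => aabbabaaa => ababaaa => abbaaa => baaa => aa
  | bbabba => bba => b
  | baaa => aa
  | babba => ba => ε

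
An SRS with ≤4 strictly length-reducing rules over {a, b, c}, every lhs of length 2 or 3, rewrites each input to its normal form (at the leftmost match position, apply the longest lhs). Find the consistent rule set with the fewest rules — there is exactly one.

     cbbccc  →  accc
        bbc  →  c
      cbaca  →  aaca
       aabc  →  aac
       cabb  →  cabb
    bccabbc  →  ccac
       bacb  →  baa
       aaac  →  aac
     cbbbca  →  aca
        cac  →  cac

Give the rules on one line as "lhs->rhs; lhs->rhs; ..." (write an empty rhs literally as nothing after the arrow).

  | cbbccc => abccc => accc
  | bbc => bc => c
  | cbaca => aaca
  | aabc => aac

aaa->aa; bc->c; cb->a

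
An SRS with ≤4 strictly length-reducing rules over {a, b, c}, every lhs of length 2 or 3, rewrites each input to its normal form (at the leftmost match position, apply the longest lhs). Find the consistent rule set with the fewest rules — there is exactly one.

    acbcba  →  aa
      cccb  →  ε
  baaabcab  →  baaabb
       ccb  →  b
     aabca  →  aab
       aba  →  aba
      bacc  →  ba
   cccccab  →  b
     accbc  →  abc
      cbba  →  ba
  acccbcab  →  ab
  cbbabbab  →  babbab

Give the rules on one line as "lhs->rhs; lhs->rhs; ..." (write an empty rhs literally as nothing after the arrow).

ca->; cb->; cc->

  | acbcba => acba => aa
  | cccb => cb => ε
  | baaabcab => baaabb
  | ccb => b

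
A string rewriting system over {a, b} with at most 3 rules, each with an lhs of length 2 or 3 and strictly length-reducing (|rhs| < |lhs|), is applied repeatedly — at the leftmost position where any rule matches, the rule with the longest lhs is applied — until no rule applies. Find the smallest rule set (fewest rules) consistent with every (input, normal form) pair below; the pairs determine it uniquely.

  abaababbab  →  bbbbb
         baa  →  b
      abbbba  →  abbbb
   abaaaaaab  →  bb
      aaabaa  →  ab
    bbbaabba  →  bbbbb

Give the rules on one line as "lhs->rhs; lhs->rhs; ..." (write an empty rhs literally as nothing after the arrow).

aba->b; ba->b

  | abaababbab => bababbab => bbabbab => bbbbab => bbbbb
  | baa => ba => b
  | abbbba => abbbb
  | abaaaaaab => baaaaab => baaaab => baaab => baab => bab => bb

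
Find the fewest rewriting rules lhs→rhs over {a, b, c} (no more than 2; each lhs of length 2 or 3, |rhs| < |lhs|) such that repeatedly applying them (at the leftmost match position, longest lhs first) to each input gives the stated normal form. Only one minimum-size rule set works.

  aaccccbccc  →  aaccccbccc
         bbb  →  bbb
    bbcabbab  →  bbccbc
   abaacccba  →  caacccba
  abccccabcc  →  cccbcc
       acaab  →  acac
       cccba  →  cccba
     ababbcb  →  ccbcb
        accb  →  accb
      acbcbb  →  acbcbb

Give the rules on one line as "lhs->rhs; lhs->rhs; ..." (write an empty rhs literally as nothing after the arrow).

  | aaccccbccc
  | bbb
  | bbcabbab => bbccbab => bbccbc
  | abaacccba => caacccba

ab->c; cca->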